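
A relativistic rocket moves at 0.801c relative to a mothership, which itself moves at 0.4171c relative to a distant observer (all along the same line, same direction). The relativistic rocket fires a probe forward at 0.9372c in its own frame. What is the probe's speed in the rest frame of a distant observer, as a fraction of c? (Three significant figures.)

0.997c

First combine the probe and relativistic rocket (S''→S'): u₁ = (0.9372 + 0.801)/(1 + 0.9372×0.801) = 1.7382/1.7506972 = 0.99286.
Then combine with the mothership (S'→S): u = (0.99286 + 0.4171)/(1 + 0.99286×0.4171) = 1.40996/1.414121906 = 0.99706.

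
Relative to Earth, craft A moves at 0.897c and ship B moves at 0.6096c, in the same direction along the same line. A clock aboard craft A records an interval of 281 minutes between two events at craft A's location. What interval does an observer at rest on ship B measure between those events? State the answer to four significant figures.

363.4 minutes

Speed of craft A in ship B's frame: u = (v_A − v_B)/(1 − v_A v_B/c²) = (0.897 − 0.6096)/(1 − 0.897×0.6096) = 0.2874/0.4531888 = 0.63417; |u| = 0.63417c.
γ for this relative speed: γ = 1/√(1 − 0.402172) = 1.2933.
The clock on craft A records proper time, so ship B measures Δt = γΔτ = 1.2933 × 281 = 363.4 minutes.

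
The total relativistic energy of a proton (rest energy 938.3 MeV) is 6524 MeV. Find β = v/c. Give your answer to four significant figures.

0.9896

Total energy E = γmc² gives γ = 6524/938.3 = 6.953.
Hence β = √(1 − 1/γ²) = √(1 − 0.020685) = √0.979315 = 0.9896.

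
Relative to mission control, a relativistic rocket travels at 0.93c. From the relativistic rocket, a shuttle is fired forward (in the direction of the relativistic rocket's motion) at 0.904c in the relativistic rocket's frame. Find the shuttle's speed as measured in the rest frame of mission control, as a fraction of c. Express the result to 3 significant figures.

Relativistic velocity addition: u = (u' + v)/(1 + u'v/c²), with u' = 0.904c and v = 0.93c.
Numerator: 0.904 + 0.93 = 1.834. Denominator: 1 + (0.904)(0.93) = 1.84072.
u = 1.834/1.84072 = 0.99635, so the speed is 0.996c.

0.996c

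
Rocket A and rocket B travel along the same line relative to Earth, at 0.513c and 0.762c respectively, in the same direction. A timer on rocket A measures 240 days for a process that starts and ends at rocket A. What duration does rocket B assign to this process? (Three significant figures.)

Speed of rocket A in rocket B's frame: u = (v_A − v_B)/(1 − v_A v_B/c²) = (0.513 − 0.762)/(1 − 0.513×0.762) = −0.249/0.609094 = −0.4088; |u| = 0.4088c.
γ for this relative speed: γ = 1/√(1 − 0.167117) = 1.0957.
Rocket A's interval is proper; time dilation gives Δt_B = γΔτ = 1.0957 × 240 days = 263 days.

263 days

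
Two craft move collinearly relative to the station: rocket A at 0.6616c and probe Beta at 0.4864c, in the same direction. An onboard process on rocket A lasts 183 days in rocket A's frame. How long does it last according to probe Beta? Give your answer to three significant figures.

Transform rocket A's velocity into probe Beta's frame: (0.6616 − 0.4864)/(1 − 0.6616·0.4864) = 0.1752/0.67819776, so the relative speed is 0.25833c.
γ for this relative speed: γ = 1/√(1 − 0.0667344) = 1.0351.
Rocket A's interval is proper; time dilation gives Δt_B = γΔτ = 1.0351 × 183 days = 189 days.

189 days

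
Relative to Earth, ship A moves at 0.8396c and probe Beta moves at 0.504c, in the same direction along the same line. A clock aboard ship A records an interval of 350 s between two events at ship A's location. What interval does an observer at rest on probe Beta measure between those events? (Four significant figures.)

Transform ship A's velocity into probe Beta's frame: (0.8396 − 0.504)/(1 − 0.8396·0.504) = 0.3356/0.5768416, so the relative speed is 0.58179c.
At |u| = 0.58179c, γ = (1 − 0.33848)^(−1/2) = 1.2295.
The clock on ship A records proper time, so probe Beta measures Δt = γΔτ = 1.2295 × 350 = 430.3 s.

430.3 s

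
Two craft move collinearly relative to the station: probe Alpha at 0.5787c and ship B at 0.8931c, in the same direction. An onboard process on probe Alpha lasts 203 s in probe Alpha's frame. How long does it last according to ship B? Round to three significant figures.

267 s

Speed of probe Alpha in ship B's frame: u = (v_A − v_B)/(1 − v_A v_B/c²) = (0.5787 − 0.8931)/(1 − 0.5787×0.8931) = −0.3144/0.48316303 = −0.65071; |u| = 0.65071c.
γ for this relative speed: γ = 1/√(1 − 0.423424) = 1.317.
The clock on probe Alpha records proper time, so ship B measures Δt = γΔτ = 1.317 × 203 = 267 s.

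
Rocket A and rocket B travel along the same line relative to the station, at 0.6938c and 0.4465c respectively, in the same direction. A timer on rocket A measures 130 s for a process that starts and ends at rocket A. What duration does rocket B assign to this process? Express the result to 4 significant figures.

139.2 s

Speed of rocket A in rocket B's frame: u = (v_A − v_B)/(1 − v_A v_B/c²) = (0.6938 − 0.4465)/(1 − 0.6938×0.4465) = 0.2473/0.6902183 = 0.35829; |u| = 0.35829c.
At |u| = 0.35829c, γ = (1 − 0.128372)^(−1/2) = 1.0711.
The clock on rocket A records proper time, so rocket B measures Δt = γΔτ = 1.0711 × 130 = 139.2 s.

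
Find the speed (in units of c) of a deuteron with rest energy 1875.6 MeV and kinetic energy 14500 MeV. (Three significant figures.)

0.993c

γ = 1 + K/(mc²) = 1 + 14500/1875.6 = 8.7309.
β = √(1 − 1/γ²) = √(1 − 0.0131184) = √0.9868816 = 0.993.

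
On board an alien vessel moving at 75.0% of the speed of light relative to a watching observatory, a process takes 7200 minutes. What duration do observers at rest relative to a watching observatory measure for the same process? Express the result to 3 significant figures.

10900 minutes

With β = 0.75, γ = 1/√(1 − 0.75²) = 1/√0.4375 = 1.5119.
The onboard clock measures proper time, so the interval in the rest frame of a watching observatory is dilated: Δt = γ·Δτ = 1.5119 × 7200 minutes = 10900 minutes.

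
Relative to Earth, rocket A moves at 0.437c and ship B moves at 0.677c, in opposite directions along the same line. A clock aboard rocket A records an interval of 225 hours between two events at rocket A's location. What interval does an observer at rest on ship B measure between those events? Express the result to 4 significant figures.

440.4 hours

Speed of rocket A in ship B's frame: u = (v_A + v_B)/(1 + v_A v_B/c²) = (0.437 + 0.677)/(1 + 0.437×0.677) = 1.114/1.295849 = 0.85967; |u| = 0.85967c.
γ for this relative speed: γ = 1/√(1 − 0.739033) = 1.9575.
The clock on rocket A records proper time, so ship B measures Δt = γΔτ = 1.9575 × 225 = 440.4 hours.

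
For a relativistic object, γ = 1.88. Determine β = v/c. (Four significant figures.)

β = √(1 − 1/γ²) = √(1 − 1/3.5344) = √0.717067 = 0.8468.

0.8468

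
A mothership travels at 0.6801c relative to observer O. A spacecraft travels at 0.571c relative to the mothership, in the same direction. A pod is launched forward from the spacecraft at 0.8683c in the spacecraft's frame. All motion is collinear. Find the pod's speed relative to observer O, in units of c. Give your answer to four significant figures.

0.9927c

Apply u = (u'+v)/(1+u'v) twice. Pod in the mothership frame: (0.8683+0.571)/(1+0.8683·0.571) = 1.4393/1.4957993 = 0.96223c.
That velocity, transformed to the rest frame of observer O: (0.96223+0.6801)/(1+0.96223·0.6801) = 1.64233/1.654412623 = 0.9927c.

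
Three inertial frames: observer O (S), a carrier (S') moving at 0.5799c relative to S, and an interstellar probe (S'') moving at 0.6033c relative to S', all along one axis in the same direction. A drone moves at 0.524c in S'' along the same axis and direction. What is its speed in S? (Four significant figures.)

0.9597c

Compose velocities in two stages. Stage 1 (into S'): u₁ = (0.524+0.6033)/(1+0.524×0.6033) = 0.85653.
Stage 2 (into S): u = (0.85653+0.5799)/(1+0.85653×0.5799) = 0.95973, so the speed is 0.9597c.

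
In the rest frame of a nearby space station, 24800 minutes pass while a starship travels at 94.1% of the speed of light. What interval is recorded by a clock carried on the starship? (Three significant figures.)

8390 minutes

With β = 0.941, γ = 1/√(1 − 0.941²) = 1/√0.114519 = 2.955.
The starship's clock runs slow as seen from a nearby space station, so Δτ = Δt/γ = 24800/2.955 = 8390 minutes.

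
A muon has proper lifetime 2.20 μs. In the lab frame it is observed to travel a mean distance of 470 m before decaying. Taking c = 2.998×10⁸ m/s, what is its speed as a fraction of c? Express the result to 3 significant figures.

Let x = d/(cτ) = 470.0 m / (2.998×10⁸ m/s × 2.200×10^-6 s) = 0.7126. Since d = βγcτ, x = βγ = β/√(1−β²).
Solving: β² = x²/(1+x²) = 0.507799/1.507799 = 0.336782, so β = 0.580.

0.580c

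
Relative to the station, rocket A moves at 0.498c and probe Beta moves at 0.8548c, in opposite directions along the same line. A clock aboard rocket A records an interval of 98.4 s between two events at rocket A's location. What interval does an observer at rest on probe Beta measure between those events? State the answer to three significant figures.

Speed of rocket A in probe Beta's frame: u = (v_A + v_B)/(1 + v_A v_B/c²) = (0.498 + 0.8548)/(1 + 0.498×0.8548) = 1.3528/1.4256904 = 0.94887; |u| = 0.94887c.
At |u| = 0.94887c, γ = (1 − 0.900354)^(−1/2) = 3.1679.
The clock on rocket A records proper time, so probe Beta measures Δt = γΔτ = 3.1679 × 98.4 = 312 s.

312 s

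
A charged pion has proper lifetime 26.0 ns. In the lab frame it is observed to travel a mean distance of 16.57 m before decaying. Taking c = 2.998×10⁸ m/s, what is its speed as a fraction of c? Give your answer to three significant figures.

Lab distance = (lab lifetime)·v = γτ·βc, so βγ = d/(cτ) = 16.57/(2.998×10⁸ × 2.600×10^-8) = 2.1258.
With βγ = 2.1258: γ² = 1 + (βγ)² = 5.51903, and β = (βγ)/γ = 2.1258/2.34926 = 0.905.

0.905c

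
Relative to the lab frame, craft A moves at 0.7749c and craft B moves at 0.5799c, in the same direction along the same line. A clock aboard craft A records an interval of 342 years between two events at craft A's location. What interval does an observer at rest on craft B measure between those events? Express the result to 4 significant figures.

The velocity of craft A relative to craft B is (0.7749 − 0.5799)c / (1 − 0.7749×0.5799) = 0.35414c; relative speed 0.35414c.
γ for this relative speed: γ = 1/√(1 − 0.125415) = 1.0693.
Craft A's interval is proper; time dilation gives Δt_B = γΔτ = 1.0693 × 342 years = 365.7 years.

365.7 years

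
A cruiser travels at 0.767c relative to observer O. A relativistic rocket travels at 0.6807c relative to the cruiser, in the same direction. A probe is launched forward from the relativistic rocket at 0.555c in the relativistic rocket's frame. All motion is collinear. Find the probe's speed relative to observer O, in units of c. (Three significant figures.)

0.986c

First combine the probe and relativistic rocket (S''→S'): u₁ = (0.555 + 0.6807)/(1 + 0.555×0.6807) = 1.2357/1.3777885 = 0.89687.
Then combine with the cruiser (S'→S): u = (0.89687 + 0.767)/(1 + 0.89687×0.767) = 1.66387/1.68789929 = 0.98576.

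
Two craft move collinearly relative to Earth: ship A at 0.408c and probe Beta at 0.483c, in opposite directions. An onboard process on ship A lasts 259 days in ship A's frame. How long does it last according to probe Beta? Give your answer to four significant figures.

Speed of ship A in probe Beta's frame: u = (v_A + v_B)/(1 + v_A v_B/c²) = (0.408 + 0.483)/(1 + 0.408×0.483) = 0.891/1.197064 = 0.74432; |u| = 0.74432c.
γ for this relative speed: γ = 1/√(1 − 0.554012) = 1.4974.
The clock on ship A records proper time, so probe Beta measures Δt = γΔτ = 1.4974 × 259 = 387.8 days.

387.8 days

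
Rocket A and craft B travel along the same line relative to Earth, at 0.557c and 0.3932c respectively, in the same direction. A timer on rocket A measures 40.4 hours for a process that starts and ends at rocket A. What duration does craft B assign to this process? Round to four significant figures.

41.32 hours

Transform rocket A's velocity into craft B's frame: (0.557 − 0.3932)/(1 − 0.557·0.3932) = 0.1638/0.7809876, so the relative speed is 0.20973c.
γ for this relative speed: γ = 1/√(1 − 0.0439867) = 1.0227.
Rocket A's interval is proper; time dilation gives Δt_B = γΔτ = 1.0227 × 40.4 hours = 41.32 hours.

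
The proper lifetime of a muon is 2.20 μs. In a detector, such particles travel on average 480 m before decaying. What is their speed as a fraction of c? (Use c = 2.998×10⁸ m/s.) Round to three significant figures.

d = βγcτ ⇒ βγ = d/(cτ) = 480.0 m / (659.56 m) = 0.72776.
β = (βγ)/√(1+(βγ)²) = 0.72776/√1.529635 = 0.588.

0.588c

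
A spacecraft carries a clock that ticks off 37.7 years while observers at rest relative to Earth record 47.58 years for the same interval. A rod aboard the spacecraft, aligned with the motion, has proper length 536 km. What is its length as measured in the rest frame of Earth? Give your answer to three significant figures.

γ = Δt/Δτ = 47.58/37.7 = 1.26207.
L = L₀/γ = 536/1.26207 = 425 km.

425 km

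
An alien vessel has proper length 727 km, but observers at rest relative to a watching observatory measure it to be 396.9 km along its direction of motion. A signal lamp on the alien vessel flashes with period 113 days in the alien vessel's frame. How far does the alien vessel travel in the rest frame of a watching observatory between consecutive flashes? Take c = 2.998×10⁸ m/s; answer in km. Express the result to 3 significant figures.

4.49×10^12 km

Length contraction gives γ = L₀/L = 727/396.9 = 1.8317.
β = √(1 − 1/γ²) = 0.83782. Lab-frame period = γτ = 1.8317×113 days = 206.98 days. Distance = βc × γτ = 0.83782 × 2.998×10⁸ m/s × 17883072 s = 4.4918×10^15 m = 4.49×10^12 km.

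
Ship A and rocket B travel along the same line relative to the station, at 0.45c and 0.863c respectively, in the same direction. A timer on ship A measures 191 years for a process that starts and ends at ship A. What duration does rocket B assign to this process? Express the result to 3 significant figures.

259 years

The velocity of ship A relative to rocket B is (0.45 − 0.863)c / (1 − 0.45×0.863) = −0.67522c; relative speed 0.67522c.
γ for this relative speed: γ = 1/√(1 − 0.455922) = 1.3557.
Ship A's interval is proper; time dilation gives Δt_B = γΔτ = 1.3557 × 191 years = 259 years.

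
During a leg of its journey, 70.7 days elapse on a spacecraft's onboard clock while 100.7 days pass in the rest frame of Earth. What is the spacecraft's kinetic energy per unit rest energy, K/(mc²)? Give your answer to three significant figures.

The time-dilation ratio gives γ = 100.7/70.7 = 1.42433.
K/(mc²) = γ − 1 = 1.42433 − 1 = 0.424.

0.424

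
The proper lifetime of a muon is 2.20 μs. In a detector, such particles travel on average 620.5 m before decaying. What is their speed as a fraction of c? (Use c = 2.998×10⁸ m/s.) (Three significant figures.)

Let x = d/(cτ) = 620.5 m / (2.998×10⁸ m/s × 2.200×10^-6 s) = 0.94078. Since d = βγcτ, x = βγ = β/√(1−β²).
Solving: β² = x²/(1+x²) = 0.885067/1.885067 = 0.469515, so β = 0.685.

0.685c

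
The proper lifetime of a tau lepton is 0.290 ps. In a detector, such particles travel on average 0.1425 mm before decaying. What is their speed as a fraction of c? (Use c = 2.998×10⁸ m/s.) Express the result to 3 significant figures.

Lab distance = (lab lifetime)·v = γτ·βc, so βγ = d/(cτ) = 1.425×10^-4/(2.998×10⁸ × 2.900×10^-13) = 1.639.
With βγ = 1.639: γ² = 1 + (βγ)² = 3.68632, and β = (βγ)/γ = 1.639/1.91998 = 0.854.

0.854c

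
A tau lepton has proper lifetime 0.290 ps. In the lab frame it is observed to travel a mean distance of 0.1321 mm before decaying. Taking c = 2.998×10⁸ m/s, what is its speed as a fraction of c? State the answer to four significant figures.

Lab distance = (lab lifetime)·v = γτ·βc, so βγ = d/(cτ) = 1.321×10^-4/(2.998×10⁸ × 2.900×10^-13) = 1.5194.
With βγ = 1.5194: γ² = 1 + (βγ)² = 3.30858, and β = (βγ)/γ = 1.5194/1.81895 = 0.8353.

0.8353c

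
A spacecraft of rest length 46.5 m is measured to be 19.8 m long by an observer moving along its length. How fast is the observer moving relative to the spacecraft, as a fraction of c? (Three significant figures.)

0.905c

Length contraction gives γ = L₀/L = 46.5/19.8 = 2.3485.
β = √(1 − 1/γ²) = √0.818691 = 0.905.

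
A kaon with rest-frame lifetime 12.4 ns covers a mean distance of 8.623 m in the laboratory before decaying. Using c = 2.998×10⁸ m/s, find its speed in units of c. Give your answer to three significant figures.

0.918c

Lab distance = (lab lifetime)·v = γτ·βc, so βγ = d/(cτ) = 8.623/(2.998×10⁸ × 1.240×10^-8) = 2.3196.
With βγ = 2.3196: γ² = 1 + (βγ)² = 6.38054, and β = (βγ)/γ = 2.3196/2.52597 = 0.918.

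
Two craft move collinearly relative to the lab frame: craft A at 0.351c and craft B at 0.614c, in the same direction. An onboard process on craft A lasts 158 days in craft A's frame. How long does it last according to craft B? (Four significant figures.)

167.7 days

Transform craft A's velocity into craft B's frame: (0.351 − 0.614)/(1 − 0.351·0.614) = −0.263/0.784486, so the relative speed is 0.33525c.
γ for this relative speed: γ = 1/√(1 − 0.112393) = 1.0614.
Craft A's interval is proper; time dilation gives Δt_B = γΔτ = 1.0614 × 158 days = 167.7 days.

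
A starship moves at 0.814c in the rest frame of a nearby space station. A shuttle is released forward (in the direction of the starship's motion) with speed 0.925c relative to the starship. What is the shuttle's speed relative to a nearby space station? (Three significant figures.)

Relativistic velocity addition: u = (u' + v)/(1 + u'v/c²), with u' = 0.925c and v = 0.814c.
Numerator: 0.925 + 0.814 = 1.739. Denominator: 1 + (0.925)(0.814) = 1.75295.
u = 1.739/1.75295 = 0.99204, so the speed is 0.992c.

0.992c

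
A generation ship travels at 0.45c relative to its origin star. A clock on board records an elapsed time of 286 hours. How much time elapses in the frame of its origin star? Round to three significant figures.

320 hours

γ = 1/√(1 − β²) = 1/√(1 − 0.2025) = 1/√0.7975 = 1/0.893029 = 1.1198.
The onboard clock measures proper time, so the interval in the rest frame of its origin star is dilated: Δt = γ·Δτ = 1.1198 × 286 hours = 320 hours.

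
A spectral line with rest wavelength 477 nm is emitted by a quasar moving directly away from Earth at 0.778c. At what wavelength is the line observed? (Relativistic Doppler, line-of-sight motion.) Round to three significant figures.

1350 nm

Relativistic Doppler for wavelength: λ_obs = λ_src · √((1+β)/(1−β)).
With β = 0.778: factor = √(1.778/0.222) = 2.83.
λ_obs = 477 × 2.83 = 1350 nm.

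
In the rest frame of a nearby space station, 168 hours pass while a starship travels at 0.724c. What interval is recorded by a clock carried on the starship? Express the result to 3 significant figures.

116 hours

With β = 0.724, γ = 1/√(1 − 0.724²) = 1/√0.475824 = 1.4497.
The moving clock records proper time: Δτ = Δt/γ = 168/1.4497 = 116 hours.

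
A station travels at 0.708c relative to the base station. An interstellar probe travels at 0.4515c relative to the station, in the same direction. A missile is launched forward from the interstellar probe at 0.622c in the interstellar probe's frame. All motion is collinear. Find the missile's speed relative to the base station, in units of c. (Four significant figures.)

0.9703c

First combine the missile and interstellar probe (S''→S'): u₁ = (0.622 + 0.4515)/(1 + 0.622×0.4515) = 1.0735/1.280833 = 0.83813.
Then combine with the station (S'→S): u = (0.83813 + 0.708)/(1 + 0.83813×0.708) = 1.54613/1.59339604 = 0.97034.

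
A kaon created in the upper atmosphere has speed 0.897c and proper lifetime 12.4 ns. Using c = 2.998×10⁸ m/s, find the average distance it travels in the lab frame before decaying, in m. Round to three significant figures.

Lorentz factor: γ = (1 − 0.804609)^(−1/2) = 2.2623.
Lab-frame lifetime: Δt = γτ = 2.2623 × 12.4 ns = 28.053 ns.
Distance: d = vΔt = 0.897 × 2.998×10⁸ m/s × 2.8053×10^-8 s = 7.54 m.

7.54 m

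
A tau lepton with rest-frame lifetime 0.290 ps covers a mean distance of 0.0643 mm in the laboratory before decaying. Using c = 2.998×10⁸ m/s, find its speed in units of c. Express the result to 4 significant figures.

Let x = d/(cτ) = 6.430×10^-5 m / (2.998×10⁸ m/s × 2.900×10^-13 s) = 0.73957. Since d = βγcτ, x = βγ = β/√(1−β²).
Solving: β² = x²/(1+x²) = 0.546964/1.546964 = 0.353573, so β = 0.5946.

0.5946c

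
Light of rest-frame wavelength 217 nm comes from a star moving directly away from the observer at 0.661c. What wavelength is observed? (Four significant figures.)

Relativistic Doppler for wavelength: λ_obs = λ_src · √((1+β)/(1−β)).
With β = 0.661: factor = √(1.661/0.339) = 2.2135.
λ_obs = 217 × 2.2135 = 480.3 nm.

480.3 nm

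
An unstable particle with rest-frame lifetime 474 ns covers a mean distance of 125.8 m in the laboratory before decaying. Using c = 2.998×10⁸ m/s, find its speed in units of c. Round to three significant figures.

d = βγcτ ⇒ βγ = d/(cτ) = 125.8 m / (142.1052 m) = 0.88526.
β = (βγ)/√(1+(βγ)²) = 0.88526/√1.783685 = 0.663.

0.663c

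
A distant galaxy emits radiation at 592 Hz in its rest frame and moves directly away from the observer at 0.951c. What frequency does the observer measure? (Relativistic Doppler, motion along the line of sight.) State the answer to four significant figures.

93.82 Hz

Relativistic Doppler (source moving away): f_obs = f_src · √((1−β)/(1+β)).
With β = 0.951: factor = √(0.049/1.951) = 0.15848.
f_obs = 592 × 0.15848 = 93.82 Hz.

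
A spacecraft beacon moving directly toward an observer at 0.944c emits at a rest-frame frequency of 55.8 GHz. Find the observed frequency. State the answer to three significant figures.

329 GHz

Relativistic Doppler (source moving toward): f_obs = f_src · √((1+β)/(1−β)).
With β = 0.944: factor = √(1.944/0.056) = 5.8919.
f_obs = 55.8 × 5.8919 = 329 GHz.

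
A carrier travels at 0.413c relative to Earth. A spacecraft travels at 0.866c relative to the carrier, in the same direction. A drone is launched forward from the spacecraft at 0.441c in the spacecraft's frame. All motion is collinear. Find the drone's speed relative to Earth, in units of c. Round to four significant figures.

Compose velocities in two stages. Stage 1 (into S'): u₁ = (0.441+0.866)/(1+0.441×0.866) = 0.9458.
Stage 2 (into S): u = (0.9458+0.413)/(1+0.9458×0.413) = 0.97712, so the speed is 0.9771c.

0.9771c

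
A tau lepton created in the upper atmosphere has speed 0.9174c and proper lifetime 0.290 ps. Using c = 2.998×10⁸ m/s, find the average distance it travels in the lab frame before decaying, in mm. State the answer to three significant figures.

0.200 mm

Lorentz factor: γ = (1 − 0.84162276)^(−1/2) = 2.5128.
Lab-frame lifetime: Δt = γτ = 2.5128 × 0.290 ps = 0.72871 ps.
Distance: d = vΔt = 0.9174 × 2.998×10⁸ m/s × 7.2871×10^-13 s = 2.00×10^-4 m = 0.200 mm.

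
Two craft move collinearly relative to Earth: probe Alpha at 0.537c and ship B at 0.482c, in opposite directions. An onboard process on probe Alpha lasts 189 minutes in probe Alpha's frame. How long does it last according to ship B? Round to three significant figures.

322 minutes

Transform probe Alpha's velocity into ship B's frame: (0.537 + 0.482)/(1 + 0.537·0.482) = 1.019/1.258834, so the relative speed is 0.80948c.
At |u| = 0.80948c, γ = (1 − 0.655258)^(−1/2) = 1.7032.
The clock on probe Alpha records proper time, so ship B measures Δt = γΔτ = 1.7032 × 189 = 322 minutes.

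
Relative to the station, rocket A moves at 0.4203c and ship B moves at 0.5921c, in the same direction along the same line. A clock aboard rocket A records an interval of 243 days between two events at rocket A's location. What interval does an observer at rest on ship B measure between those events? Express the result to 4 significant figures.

249.6 days

Speed of rocket A in ship B's frame: u = (v_A − v_B)/(1 − v_A v_B/c²) = (0.4203 − 0.5921)/(1 − 0.4203×0.5921) = −0.1718/0.75114037 = −0.22872; |u| = 0.22872c.
At |u| = 0.22872c, γ = (1 − 0.0523128)^(−1/2) = 1.0272.
The clock on rocket A records proper time, so ship B measures Δt = γΔτ = 1.0272 × 243 = 249.6 days.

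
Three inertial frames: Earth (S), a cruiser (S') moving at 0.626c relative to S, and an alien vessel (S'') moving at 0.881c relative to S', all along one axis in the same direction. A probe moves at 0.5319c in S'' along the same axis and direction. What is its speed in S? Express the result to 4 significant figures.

0.9911c

Apply u = (u'+v)/(1+u'v) twice. Probe in the cruiser frame: (0.5319+0.881)/(1+0.5319·0.881) = 1.4129/1.4686039 = 0.96207c.
That velocity, transformed to the rest frame of Earth: (0.96207+0.626)/(1+0.96207·0.626) = 1.58807/1.60225582 = 0.99115c.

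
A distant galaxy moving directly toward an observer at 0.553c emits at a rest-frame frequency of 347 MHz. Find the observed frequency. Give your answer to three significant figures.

Relativistic Doppler (source moving toward): f_obs = f_src · √((1+β)/(1−β)).
With β = 0.553: factor = √(1.553/0.447) = 1.8639.
f_obs = 347 × 1.8639 = 647 MHz.

647 MHz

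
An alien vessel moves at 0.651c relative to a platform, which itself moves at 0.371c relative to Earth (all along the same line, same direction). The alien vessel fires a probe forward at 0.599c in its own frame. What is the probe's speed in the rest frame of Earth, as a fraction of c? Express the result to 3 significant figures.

First combine the probe and alien vessel (S''→S'): u₁ = (0.599 + 0.651)/(1 + 0.599×0.651) = 1.25/1.389949 = 0.89931.
Then combine with the platform (S'→S): u = (0.89931 + 0.371)/(1 + 0.89931×0.371) = 1.27031/1.33364401 = 0.95251.

0.953c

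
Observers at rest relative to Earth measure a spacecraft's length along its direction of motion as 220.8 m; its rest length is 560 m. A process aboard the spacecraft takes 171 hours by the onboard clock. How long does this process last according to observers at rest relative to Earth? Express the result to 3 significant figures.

Length contraction gives γ = L₀/L = 560/220.8 = 2.53623.
Δt = γΔτ = 2.53623 × 171 = 434 hours.

434 hours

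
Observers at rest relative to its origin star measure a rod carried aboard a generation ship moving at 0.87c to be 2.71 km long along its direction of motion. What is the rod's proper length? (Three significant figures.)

5.50 km

With β = 0.87, γ = 1/√(1 − 0.87²) = 1/√0.2431 = 2.0282.
Proper length: L₀ = γ·L = 2.0282 × 2.71 = 5.50 km.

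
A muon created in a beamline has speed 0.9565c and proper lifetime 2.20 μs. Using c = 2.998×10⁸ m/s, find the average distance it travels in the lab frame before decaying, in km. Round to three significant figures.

Lorentz factor: γ = (1 − 0.91489225)^(−1/2) = 3.4278.
Lab-frame lifetime: Δt = γτ = 3.4278 × 2.20 μs = 7.5412 μs.
Distance: d = vΔt = 0.9565 × 2.998×10⁸ m/s × 7.5412×10^-6 s = 2160 m = 2.16 km.

2.16 km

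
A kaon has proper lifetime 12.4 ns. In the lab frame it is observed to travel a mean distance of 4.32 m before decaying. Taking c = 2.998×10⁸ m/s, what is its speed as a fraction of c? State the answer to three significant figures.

0.758c

Lab distance = (lab lifetime)·v = γτ·βc, so βγ = d/(cτ) = 4.320/(2.998×10⁸ × 1.240×10^-8) = 1.1621.
With βγ = 1.1621: γ² = 1 + (βγ)² = 2.35048, and β = (βγ)/γ = 1.1621/1.53313 = 0.758.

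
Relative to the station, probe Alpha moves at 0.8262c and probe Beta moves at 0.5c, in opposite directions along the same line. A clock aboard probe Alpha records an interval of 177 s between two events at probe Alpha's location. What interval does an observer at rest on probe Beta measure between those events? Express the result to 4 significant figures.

Speed of probe Alpha in probe Beta's frame: u = (v_A + v_B)/(1 + v_A v_B/c²) = (0.8262 + 0.5)/(1 + 0.8262×0.5) = 1.3262/1.4131 = 0.9385; |u| = 0.9385c.
At |u| = 0.9385c, γ = (1 − 0.880782)^(−1/2) = 2.8962.
The clock on probe Alpha records proper time, so probe Beta measures Δt = γΔτ = 2.8962 × 177 = 512.6 s.

512.6 s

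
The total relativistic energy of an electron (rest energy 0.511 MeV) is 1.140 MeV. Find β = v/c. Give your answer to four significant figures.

γ = E/(mc²) = 1.140/0.511 = 2.2309.
β = √(1 − 1/γ²) = √(1 − 0.200928) = √0.799072 = 0.8939.

0.8939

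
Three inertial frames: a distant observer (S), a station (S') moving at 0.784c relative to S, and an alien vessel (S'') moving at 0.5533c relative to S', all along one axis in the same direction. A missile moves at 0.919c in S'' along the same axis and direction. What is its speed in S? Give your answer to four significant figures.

Compose velocities in two stages. Stage 1 (into S'): u₁ = (0.919+0.5533)/(1+0.919×0.5533) = 0.97601.
Stage 2 (into S): u = (0.97601+0.784)/(1+0.97601×0.784) = 0.99706, so the speed is 0.9971c.

0.9971c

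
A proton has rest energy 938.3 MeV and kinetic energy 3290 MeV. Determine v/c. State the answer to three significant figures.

K = (γ−1)mc², so γ = 1 + 3290/938.3 = 4.5063.
Then v/c = √(1 − γ⁻²) = √(1 − 0.0492447) = √0.9507553 = 0.975.

0.975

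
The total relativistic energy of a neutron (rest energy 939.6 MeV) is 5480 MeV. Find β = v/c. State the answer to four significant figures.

0.9852

γ = E/(mc²) = 5480/939.6 = 5.8323.
β = √(1 − 1/γ²) = √(1 − 0.0293982) = √0.9706018 = 0.9852.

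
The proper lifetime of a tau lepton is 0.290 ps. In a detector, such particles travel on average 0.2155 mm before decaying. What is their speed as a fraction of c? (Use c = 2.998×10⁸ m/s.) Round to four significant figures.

Let x = d/(cτ) = 2.155×10^-4 m / (2.998×10⁸ m/s × 2.900×10^-13 s) = 2.4787. Since d = βγcτ, x = βγ = β/√(1−β²).
Solving: β² = x²/(1+x²) = 6.14395/7.14395 = 0.860021, so β = 0.9274.

0.9274c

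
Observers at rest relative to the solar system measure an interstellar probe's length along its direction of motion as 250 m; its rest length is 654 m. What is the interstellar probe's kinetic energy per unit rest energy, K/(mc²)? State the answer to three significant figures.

1.62

From L = L₀/γ: γ = 654/250 = 2.616.
Since K = (γ−1)mc², K/(mc²) = 2.616 − 1 = 1.62.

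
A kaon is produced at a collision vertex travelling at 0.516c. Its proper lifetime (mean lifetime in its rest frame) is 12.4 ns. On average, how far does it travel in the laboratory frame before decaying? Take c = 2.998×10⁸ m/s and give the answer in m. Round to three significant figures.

Lorentz factor: γ = (1 − 0.266256)^(−1/2) = 1.1674.
Lab-frame lifetime: Δt = γτ = 1.1674 × 12.4 ns = 14.476 ns.
Distance: d = vΔt = 0.516 × 2.998×10⁸ m/s × 1.4476×10^-8 s = 2.24 m.

2.24 m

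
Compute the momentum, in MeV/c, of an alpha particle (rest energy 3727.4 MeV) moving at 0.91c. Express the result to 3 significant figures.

8180 MeV/c

γ = 1/√(1 − β²) = 1/√(1 − 0.8281) = 1/√0.1719 = 1/0.414608 = 2.4119.
Momentum: p = γβ·mc = 2.4119 × 0.91 × 3727.4 MeV/c = 8180 MeV/c.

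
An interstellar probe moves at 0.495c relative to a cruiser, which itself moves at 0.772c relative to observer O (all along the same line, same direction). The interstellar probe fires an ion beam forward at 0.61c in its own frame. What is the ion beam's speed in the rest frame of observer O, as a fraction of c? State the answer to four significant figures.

Compose velocities in two stages. Stage 1 (into S'): u₁ = (0.61+0.495)/(1+0.61×0.495) = 0.84873.
Stage 2 (into S): u = (0.84873+0.772)/(1+0.84873×0.772) = 0.97916, so the speed is 0.9792c.

0.9792c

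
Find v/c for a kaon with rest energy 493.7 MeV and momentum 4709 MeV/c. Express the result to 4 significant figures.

pc/(mc²) = 4709/493.7 = 9.5382 = βγ = β/√(1−β²).
So β² = x²/(1 + x²) with x = 9.5382: x² = 90.9773, β² = 90.9773/91.9773 = 0.989128, β = 0.9945.

0.9945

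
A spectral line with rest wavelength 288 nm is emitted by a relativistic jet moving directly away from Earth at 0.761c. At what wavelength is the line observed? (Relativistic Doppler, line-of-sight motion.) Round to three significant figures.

Relativistic Doppler for wavelength: λ_obs = λ_src · √((1+β)/(1−β)).
With β = 0.761: factor = √(1.761/0.239) = 2.7144.
λ_obs = 288 × 2.7144 = 782 nm.

782 nm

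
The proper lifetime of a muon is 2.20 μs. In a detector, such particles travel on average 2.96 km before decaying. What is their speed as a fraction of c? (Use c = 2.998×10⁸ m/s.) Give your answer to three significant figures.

0.976c

Let x = d/(cτ) = 2960 m / (2.998×10⁸ m/s × 2.200×10^-6 s) = 4.4878. Since d = βγcτ, x = βγ = β/√(1−β²).
Solving: β² = x²/(1+x²) = 20.1403/21.1403 = 0.952697, so β = 0.976.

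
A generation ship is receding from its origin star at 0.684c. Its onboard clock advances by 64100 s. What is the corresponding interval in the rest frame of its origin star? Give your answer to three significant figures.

γ = 1/√(1 − β²) = 1/√(1 − 0.467856) = 1/√0.532144 = 1/0.729482 = 1.3708.
Time dilation: Δt = γ·Δτ = 1.3708 × 64100 = 87900 s.

87900 s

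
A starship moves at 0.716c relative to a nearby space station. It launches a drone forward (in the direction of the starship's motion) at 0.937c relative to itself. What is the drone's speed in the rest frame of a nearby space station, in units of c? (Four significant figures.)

0.9893c

Relativistic velocity addition: u = (u' + v)/(1 + u'v/c²), with u' = 0.937c and v = 0.716c.
Numerator: 0.937 + 0.716 = 1.653. Denominator: 1 + (0.937)(0.716) = 1.670892.
u = 1.653/1.670892 = 0.98929, so the speed is 0.9893c.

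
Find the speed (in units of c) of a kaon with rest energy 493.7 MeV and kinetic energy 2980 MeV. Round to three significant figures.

0.990c

γ = 1 + K/(mc²) = 1 + 2980/493.7 = 7.0361.
β = √(1 − 1/γ²) = √(1 − 0.0201993) = √0.9798007 = 0.990.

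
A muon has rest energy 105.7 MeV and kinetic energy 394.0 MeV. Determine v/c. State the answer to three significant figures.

0.977

K = (γ−1)mc², so γ = 1 + 394.0/105.7 = 4.7275.
Then v/c = √(1 − γ⁻²) = √(1 − 0.0447442) = √0.9552558 = 0.977.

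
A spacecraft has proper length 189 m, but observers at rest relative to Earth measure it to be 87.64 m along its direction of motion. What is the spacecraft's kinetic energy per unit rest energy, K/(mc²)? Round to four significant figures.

1.157

Length contraction gives γ = L₀/L = 189/87.64 = 2.15655.
Since K = (γ−1)mc², K/(mc²) = 2.15655 − 1 = 1.157.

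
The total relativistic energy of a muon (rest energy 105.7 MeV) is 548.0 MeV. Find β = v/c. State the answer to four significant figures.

0.9812

Total energy E = γmc² gives γ = 548.0/105.7 = 5.1845.
Hence β = √(1 − 1/γ²) = √(1 − 0.0372037) = √0.9627963 = 0.9812.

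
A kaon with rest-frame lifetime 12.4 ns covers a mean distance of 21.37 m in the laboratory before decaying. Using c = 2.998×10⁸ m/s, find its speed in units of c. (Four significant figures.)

0.9852c

Lab distance = (lab lifetime)·v = γτ·βc, so βγ = d/(cτ) = 21.37/(2.998×10⁸ × 1.240×10^-8) = 5.7485.
With βγ = 5.7485: γ² = 1 + (βγ)² = 34.0453, and β = (βγ)/γ = 5.7485/5.83484 = 0.9852.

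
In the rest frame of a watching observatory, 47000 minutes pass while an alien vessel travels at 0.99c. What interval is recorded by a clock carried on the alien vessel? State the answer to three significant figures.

6630 minutes

Lorentz factor: γ = (1 − 0.9801)^(−1/2) = 7.0888.
The moving clock records proper time: Δτ = Δt/γ = 47000/7.0888 = 6630 minutes.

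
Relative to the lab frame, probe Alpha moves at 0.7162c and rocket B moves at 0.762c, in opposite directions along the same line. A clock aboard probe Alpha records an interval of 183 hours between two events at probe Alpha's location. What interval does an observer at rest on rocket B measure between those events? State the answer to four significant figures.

625.9 hours

Speed of probe Alpha in rocket B's frame: u = (v_A + v_B)/(1 + v_A v_B/c²) = (0.7162 + 0.762)/(1 + 0.7162×0.762) = 1.4782/1.5457444 = 0.9563; |u| = 0.9563c.
γ for this relative speed: γ = 1/√(1 − 0.91451) = 3.4201.
Probe Alpha's interval is proper; time dilation gives Δt_B = γΔτ = 3.4201 × 183 hours = 625.9 hours.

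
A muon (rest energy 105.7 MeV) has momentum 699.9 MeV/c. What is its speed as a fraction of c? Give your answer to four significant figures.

βγ = pc/(mc²) = 699.9/105.7 = 6.6216.
Since γ² = 1 + (βγ)² = 44.8456, γ = √44.8456 = 6.69669, and β = (βγ)/γ = 6.6216/6.69669 = 0.9888.

0.9888c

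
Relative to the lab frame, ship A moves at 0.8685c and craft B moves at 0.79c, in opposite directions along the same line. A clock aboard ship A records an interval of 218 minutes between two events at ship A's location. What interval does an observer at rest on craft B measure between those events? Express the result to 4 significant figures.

The velocity of ship A relative to craft B is (0.8685 + 0.79)c / (1 + 0.8685×0.79) = 0.98362c; relative speed 0.98362c.
γ for this relative speed: γ = 1/√(1 − 0.967508) = 5.5477.
The clock on ship A records proper time, so craft B measures Δt = γΔτ = 5.5477 × 218 = 1209 minutes.

1209 minutes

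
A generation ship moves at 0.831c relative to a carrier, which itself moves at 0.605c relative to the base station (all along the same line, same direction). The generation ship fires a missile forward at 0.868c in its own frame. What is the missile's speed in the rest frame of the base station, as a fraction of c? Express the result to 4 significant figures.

0.9968c

Compose velocities in two stages. Stage 1 (into S'): u₁ = (0.868+0.831)/(1+0.868×0.831) = 0.98704.
Stage 2 (into S): u = (0.98704+0.605)/(1+0.98704×0.605) = 0.99679, so the speed is 0.9968c.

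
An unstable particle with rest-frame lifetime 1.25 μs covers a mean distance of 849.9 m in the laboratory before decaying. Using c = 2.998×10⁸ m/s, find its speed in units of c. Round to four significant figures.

0.9150c

Let x = d/(cτ) = 849.9 m / (2.998×10⁸ m/s × 1.250×10^-6 s) = 2.2679. Since d = βγcτ, x = βγ = β/√(1−β²).
Solving: β² = x²/(1+x²) = 5.14337/6.14337 = 0.837223, so β = 0.9150.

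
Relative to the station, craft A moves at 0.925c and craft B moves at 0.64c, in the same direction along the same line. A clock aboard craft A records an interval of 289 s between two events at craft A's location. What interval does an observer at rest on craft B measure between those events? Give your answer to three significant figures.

404 s

The velocity of craft A relative to craft B is (0.925 − 0.64)c / (1 − 0.925×0.64) = 0.69853c; relative speed 0.69853c.
At |u| = 0.69853c, γ = (1 − 0.487944)^(−1/2) = 1.3975.
The clock on craft A records proper time, so craft B measures Δt = γΔτ = 1.3975 × 289 = 404 s.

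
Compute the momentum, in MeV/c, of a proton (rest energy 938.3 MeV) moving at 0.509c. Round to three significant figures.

With β = 0.509, γ = 1/√(1 − 0.509²) = 1/√0.740919 = 1.1618.
Momentum: p = γβ·mc = 1.1618 × 0.509 × 938.3 MeV/c = 555 MeV/c.

555 MeV/c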